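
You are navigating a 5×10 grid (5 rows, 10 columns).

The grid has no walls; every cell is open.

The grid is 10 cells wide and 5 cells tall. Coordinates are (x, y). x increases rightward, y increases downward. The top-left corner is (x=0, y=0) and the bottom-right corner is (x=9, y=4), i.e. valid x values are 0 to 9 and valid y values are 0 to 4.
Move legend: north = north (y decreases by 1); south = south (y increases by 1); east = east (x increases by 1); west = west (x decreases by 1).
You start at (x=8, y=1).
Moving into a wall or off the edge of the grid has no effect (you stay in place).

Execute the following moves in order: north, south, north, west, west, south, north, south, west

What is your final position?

Start: (x=8, y=1)
  north (north): (x=8, y=1) -> (x=8, y=0)
  south (south): (x=8, y=0) -> (x=8, y=1)
  north (north): (x=8, y=1) -> (x=8, y=0)
  west (west): (x=8, y=0) -> (x=7, y=0)
  west (west): (x=7, y=0) -> (x=6, y=0)
  south (south): (x=6, y=0) -> (x=6, y=1)
  north (north): (x=6, y=1) -> (x=6, y=0)
  south (south): (x=6, y=0) -> (x=6, y=1)
  west (west): (x=6, y=1) -> (x=5, y=1)
Final: (x=5, y=1)

Answer: Final position: (x=5, y=1)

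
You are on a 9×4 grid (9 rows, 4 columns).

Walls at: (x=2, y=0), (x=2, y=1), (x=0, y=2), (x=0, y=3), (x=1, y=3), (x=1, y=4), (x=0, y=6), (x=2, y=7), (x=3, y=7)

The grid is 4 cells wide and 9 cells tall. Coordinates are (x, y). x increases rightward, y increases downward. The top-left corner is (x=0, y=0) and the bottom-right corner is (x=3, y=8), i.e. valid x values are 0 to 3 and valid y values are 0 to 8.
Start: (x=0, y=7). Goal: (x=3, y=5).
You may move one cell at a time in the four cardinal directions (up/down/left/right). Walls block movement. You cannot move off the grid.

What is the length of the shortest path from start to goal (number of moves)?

Answer: Shortest path length: 5

Derivation:
BFS from (x=0, y=7) until reaching (x=3, y=5):
  Distance 0: (x=0, y=7)
  Distance 1: (x=1, y=7), (x=0, y=8)
  Distance 2: (x=1, y=6), (x=1, y=8)
  Distance 3: (x=1, y=5), (x=2, y=6), (x=2, y=8)
  Distance 4: (x=0, y=5), (x=2, y=5), (x=3, y=6), (x=3, y=8)
  Distance 5: (x=0, y=4), (x=2, y=4), (x=3, y=5)  <- goal reached here
One shortest path (5 moves): (x=0, y=7) -> (x=1, y=7) -> (x=1, y=6) -> (x=2, y=6) -> (x=3, y=6) -> (x=3, y=5)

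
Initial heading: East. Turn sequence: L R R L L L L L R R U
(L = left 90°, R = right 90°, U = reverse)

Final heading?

Answer: Final heading: East

Derivation:
Start: East
  L (left (90° counter-clockwise)) -> North
  R (right (90° clockwise)) -> East
  R (right (90° clockwise)) -> South
  L (left (90° counter-clockwise)) -> East
  L (left (90° counter-clockwise)) -> North
  L (left (90° counter-clockwise)) -> West
  L (left (90° counter-clockwise)) -> South
  L (left (90° counter-clockwise)) -> East
  R (right (90° clockwise)) -> South
  R (right (90° clockwise)) -> West
  U (U-turn (180°)) -> East
Final: East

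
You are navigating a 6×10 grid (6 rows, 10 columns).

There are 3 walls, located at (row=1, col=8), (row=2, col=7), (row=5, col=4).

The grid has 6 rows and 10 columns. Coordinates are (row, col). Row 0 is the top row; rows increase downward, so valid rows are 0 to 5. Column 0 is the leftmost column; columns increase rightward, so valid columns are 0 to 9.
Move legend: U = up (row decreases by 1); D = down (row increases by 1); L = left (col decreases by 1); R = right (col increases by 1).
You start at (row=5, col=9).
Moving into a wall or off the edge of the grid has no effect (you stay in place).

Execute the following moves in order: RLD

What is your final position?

Answer: Final position: (row=5, col=8)

Derivation:
Start: (row=5, col=9)
  R (right): blocked, stay at (row=5, col=9)
  L (left): (row=5, col=9) -> (row=5, col=8)
  D (down): blocked, stay at (row=5, col=8)
Final: (row=5, col=8)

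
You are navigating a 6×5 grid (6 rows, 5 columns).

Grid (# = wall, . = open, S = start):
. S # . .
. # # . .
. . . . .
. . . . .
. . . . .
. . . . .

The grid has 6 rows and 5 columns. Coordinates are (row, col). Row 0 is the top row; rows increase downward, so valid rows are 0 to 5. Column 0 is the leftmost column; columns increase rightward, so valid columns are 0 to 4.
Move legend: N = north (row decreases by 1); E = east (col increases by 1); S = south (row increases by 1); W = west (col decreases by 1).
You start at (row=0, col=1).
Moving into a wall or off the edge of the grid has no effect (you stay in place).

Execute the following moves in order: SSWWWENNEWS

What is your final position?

Start: (row=0, col=1)
  S (south): blocked, stay at (row=0, col=1)
  S (south): blocked, stay at (row=0, col=1)
  W (west): (row=0, col=1) -> (row=0, col=0)
  W (west): blocked, stay at (row=0, col=0)
  W (west): blocked, stay at (row=0, col=0)
  E (east): (row=0, col=0) -> (row=0, col=1)
  N (north): blocked, stay at (row=0, col=1)
  N (north): blocked, stay at (row=0, col=1)
  E (east): blocked, stay at (row=0, col=1)
  W (west): (row=0, col=1) -> (row=0, col=0)
  S (south): (row=0, col=0) -> (row=1, col=0)
Final: (row=1, col=0)

Answer: Final position: (row=1, col=0)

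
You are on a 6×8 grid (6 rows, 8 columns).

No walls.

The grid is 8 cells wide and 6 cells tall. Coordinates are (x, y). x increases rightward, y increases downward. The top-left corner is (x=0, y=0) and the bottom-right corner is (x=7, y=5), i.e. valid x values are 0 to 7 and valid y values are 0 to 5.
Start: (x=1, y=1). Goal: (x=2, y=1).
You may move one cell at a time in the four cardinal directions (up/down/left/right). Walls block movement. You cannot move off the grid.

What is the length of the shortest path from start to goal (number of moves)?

BFS from (x=1, y=1) until reaching (x=2, y=1):
  Distance 0: (x=1, y=1)
  Distance 1: (x=1, y=0), (x=0, y=1), (x=2, y=1), (x=1, y=2)  <- goal reached here
One shortest path (1 moves): (x=1, y=1) -> (x=2, y=1)

Answer: Shortest path length: 1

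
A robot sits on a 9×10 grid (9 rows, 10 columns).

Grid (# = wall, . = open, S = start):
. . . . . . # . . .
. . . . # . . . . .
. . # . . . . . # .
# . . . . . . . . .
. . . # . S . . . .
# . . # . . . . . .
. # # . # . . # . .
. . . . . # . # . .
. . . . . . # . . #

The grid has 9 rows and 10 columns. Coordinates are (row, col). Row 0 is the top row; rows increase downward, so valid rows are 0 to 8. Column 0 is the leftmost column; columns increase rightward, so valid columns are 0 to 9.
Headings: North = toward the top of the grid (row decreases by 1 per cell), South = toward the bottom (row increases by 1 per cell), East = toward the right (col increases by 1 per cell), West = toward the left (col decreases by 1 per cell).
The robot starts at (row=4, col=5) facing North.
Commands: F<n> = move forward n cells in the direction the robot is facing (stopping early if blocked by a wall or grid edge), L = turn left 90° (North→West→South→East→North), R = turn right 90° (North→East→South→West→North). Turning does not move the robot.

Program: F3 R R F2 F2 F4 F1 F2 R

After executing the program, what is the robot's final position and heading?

Answer: Final position: (row=6, col=5), facing West

Derivation:
Start: (row=4, col=5), facing North
  F3: move forward 3, now at (row=1, col=5)
  R: turn right, now facing East
  R: turn right, now facing South
  F2: move forward 2, now at (row=3, col=5)
  F2: move forward 2, now at (row=5, col=5)
  F4: move forward 1/4 (blocked), now at (row=6, col=5)
  F1: move forward 0/1 (blocked), now at (row=6, col=5)
  F2: move forward 0/2 (blocked), now at (row=6, col=5)
  R: turn right, now facing West
Final: (row=6, col=5), facing West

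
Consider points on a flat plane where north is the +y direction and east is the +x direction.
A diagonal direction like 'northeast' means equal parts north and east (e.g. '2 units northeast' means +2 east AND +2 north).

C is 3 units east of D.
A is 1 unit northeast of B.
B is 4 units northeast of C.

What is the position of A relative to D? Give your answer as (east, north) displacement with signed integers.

Place D at the origin (east=0, north=0).
  C is 3 units east of D: delta (east=+3, north=+0); C at (east=3, north=0).
  B is 4 units northeast of C: delta (east=+4, north=+4); B at (east=7, north=4).
  A is 1 unit northeast of B: delta (east=+1, north=+1); A at (east=8, north=5).
Therefore A relative to D: (east=8, north=5).

Answer: A is at (east=8, north=5) relative to D.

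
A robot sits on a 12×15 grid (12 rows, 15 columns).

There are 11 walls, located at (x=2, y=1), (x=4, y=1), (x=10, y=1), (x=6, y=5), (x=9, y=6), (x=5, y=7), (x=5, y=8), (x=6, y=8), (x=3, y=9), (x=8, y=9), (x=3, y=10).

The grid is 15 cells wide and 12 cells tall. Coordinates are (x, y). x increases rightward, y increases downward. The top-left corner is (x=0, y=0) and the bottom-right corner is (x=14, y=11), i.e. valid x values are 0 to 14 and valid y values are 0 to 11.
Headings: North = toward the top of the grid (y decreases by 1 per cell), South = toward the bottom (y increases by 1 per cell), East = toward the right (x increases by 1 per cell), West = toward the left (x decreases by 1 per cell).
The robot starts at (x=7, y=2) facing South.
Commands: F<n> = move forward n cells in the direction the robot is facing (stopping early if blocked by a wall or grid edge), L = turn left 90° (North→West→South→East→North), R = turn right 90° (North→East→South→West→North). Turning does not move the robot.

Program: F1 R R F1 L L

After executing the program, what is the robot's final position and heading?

Start: (x=7, y=2), facing South
  F1: move forward 1, now at (x=7, y=3)
  R: turn right, now facing West
  R: turn right, now facing North
  F1: move forward 1, now at (x=7, y=2)
  L: turn left, now facing West
  L: turn left, now facing South
Final: (x=7, y=2), facing South

Answer: Final position: (x=7, y=2), facing South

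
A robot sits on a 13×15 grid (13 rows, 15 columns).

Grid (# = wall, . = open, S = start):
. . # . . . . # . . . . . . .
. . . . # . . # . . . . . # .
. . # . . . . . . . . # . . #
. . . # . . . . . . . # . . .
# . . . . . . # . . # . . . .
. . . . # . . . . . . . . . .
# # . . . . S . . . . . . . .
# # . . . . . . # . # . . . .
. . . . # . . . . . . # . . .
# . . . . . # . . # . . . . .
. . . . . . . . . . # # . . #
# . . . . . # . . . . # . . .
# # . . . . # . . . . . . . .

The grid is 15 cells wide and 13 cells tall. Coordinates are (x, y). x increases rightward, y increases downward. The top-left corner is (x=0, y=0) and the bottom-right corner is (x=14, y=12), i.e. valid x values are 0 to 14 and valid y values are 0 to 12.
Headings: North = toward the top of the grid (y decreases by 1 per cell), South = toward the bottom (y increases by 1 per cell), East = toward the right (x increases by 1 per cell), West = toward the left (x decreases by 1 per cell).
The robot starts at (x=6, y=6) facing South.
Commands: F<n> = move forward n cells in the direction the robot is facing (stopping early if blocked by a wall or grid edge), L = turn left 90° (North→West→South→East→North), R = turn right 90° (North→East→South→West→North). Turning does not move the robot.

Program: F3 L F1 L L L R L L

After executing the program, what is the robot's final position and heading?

Start: (x=6, y=6), facing South
  F3: move forward 2/3 (blocked), now at (x=6, y=8)
  L: turn left, now facing East
  F1: move forward 1, now at (x=7, y=8)
  L: turn left, now facing North
  L: turn left, now facing West
  L: turn left, now facing South
  R: turn right, now facing West
  L: turn left, now facing South
  L: turn left, now facing East
Final: (x=7, y=8), facing East

Answer: Final position: (x=7, y=8), facing East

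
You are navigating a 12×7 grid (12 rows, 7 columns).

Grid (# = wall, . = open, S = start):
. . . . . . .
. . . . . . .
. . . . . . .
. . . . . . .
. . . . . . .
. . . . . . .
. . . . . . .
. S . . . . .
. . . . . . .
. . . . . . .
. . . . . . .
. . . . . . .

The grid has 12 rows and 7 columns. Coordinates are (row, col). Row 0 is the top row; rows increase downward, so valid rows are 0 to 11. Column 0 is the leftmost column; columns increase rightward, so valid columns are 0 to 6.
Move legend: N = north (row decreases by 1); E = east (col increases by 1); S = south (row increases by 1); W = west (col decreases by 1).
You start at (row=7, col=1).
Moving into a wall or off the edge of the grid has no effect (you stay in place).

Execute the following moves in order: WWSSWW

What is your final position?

Start: (row=7, col=1)
  W (west): (row=7, col=1) -> (row=7, col=0)
  W (west): blocked, stay at (row=7, col=0)
  S (south): (row=7, col=0) -> (row=8, col=0)
  S (south): (row=8, col=0) -> (row=9, col=0)
  W (west): blocked, stay at (row=9, col=0)
  W (west): blocked, stay at (row=9, col=0)
Final: (row=9, col=0)

Answer: Final position: (row=9, col=0)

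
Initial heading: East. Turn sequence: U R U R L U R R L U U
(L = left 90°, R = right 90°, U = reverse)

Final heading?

Answer: Final heading: East

Derivation:
Start: East
  U (U-turn (180°)) -> West
  R (right (90° clockwise)) -> North
  U (U-turn (180°)) -> South
  R (right (90° clockwise)) -> West
  L (left (90° counter-clockwise)) -> South
  U (U-turn (180°)) -> North
  R (right (90° clockwise)) -> East
  R (right (90° clockwise)) -> South
  L (left (90° counter-clockwise)) -> East
  U (U-turn (180°)) -> West
  U (U-turn (180°)) -> East
Final: East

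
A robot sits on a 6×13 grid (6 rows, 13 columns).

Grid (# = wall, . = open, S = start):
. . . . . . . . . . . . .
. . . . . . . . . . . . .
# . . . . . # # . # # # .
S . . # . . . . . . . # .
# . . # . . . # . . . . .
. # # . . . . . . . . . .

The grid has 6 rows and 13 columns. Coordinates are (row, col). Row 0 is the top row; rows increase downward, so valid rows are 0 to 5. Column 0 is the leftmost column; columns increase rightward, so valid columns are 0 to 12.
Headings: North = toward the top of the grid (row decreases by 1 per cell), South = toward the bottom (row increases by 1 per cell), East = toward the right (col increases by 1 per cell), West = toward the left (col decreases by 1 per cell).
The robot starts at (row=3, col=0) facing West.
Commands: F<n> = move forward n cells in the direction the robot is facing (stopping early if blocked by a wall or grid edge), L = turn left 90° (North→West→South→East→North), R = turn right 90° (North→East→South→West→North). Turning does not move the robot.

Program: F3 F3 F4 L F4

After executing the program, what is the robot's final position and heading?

Answer: Final position: (row=3, col=0), facing South

Derivation:
Start: (row=3, col=0), facing West
  F3: move forward 0/3 (blocked), now at (row=3, col=0)
  F3: move forward 0/3 (blocked), now at (row=3, col=0)
  F4: move forward 0/4 (blocked), now at (row=3, col=0)
  L: turn left, now facing South
  F4: move forward 0/4 (blocked), now at (row=3, col=0)
Final: (row=3, col=0), facing South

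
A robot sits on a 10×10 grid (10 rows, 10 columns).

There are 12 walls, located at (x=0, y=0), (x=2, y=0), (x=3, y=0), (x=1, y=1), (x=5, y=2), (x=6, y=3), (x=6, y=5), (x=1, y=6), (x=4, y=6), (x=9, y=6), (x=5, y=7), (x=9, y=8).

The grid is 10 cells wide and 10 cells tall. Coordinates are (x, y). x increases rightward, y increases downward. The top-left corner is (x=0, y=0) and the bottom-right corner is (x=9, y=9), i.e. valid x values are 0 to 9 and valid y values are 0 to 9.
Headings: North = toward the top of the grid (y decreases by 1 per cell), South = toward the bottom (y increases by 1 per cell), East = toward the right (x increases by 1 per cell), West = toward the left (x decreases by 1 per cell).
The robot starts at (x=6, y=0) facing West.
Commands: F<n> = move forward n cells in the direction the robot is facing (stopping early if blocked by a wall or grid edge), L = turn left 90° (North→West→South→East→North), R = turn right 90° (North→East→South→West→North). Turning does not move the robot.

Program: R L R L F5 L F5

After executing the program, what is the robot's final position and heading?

Start: (x=6, y=0), facing West
  R: turn right, now facing North
  L: turn left, now facing West
  R: turn right, now facing North
  L: turn left, now facing West
  F5: move forward 2/5 (blocked), now at (x=4, y=0)
  L: turn left, now facing South
  F5: move forward 5, now at (x=4, y=5)
Final: (x=4, y=5), facing South

Answer: Final position: (x=4, y=5), facing South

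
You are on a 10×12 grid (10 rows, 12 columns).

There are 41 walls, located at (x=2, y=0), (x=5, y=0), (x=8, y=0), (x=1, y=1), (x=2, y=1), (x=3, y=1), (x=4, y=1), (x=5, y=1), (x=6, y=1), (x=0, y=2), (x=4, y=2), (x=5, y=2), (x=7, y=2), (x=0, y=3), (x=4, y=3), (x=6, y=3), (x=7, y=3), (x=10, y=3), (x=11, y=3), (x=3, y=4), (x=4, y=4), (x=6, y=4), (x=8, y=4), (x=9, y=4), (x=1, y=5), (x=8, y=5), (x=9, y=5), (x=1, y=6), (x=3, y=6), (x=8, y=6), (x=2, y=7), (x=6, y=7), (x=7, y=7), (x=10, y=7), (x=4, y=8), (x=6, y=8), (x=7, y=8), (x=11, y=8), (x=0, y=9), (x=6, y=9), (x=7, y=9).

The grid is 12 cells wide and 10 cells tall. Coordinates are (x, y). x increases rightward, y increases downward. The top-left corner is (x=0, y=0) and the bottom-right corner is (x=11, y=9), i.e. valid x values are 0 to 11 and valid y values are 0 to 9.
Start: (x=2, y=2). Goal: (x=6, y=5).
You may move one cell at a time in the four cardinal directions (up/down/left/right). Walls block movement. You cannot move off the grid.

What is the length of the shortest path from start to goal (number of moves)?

Answer: Shortest path length: 7

Derivation:
BFS from (x=2, y=2) until reaching (x=6, y=5):
  Distance 0: (x=2, y=2)
  Distance 1: (x=1, y=2), (x=3, y=2), (x=2, y=3)
  Distance 2: (x=1, y=3), (x=3, y=3), (x=2, y=4)
  Distance 3: (x=1, y=4), (x=2, y=5)
  Distance 4: (x=0, y=4), (x=3, y=5), (x=2, y=6)
  Distance 5: (x=0, y=5), (x=4, y=5)
  Distance 6: (x=5, y=5), (x=0, y=6), (x=4, y=6)
  Distance 7: (x=5, y=4), (x=6, y=5), (x=5, y=6), (x=0, y=7), (x=4, y=7)  <- goal reached here
One shortest path (7 moves): (x=2, y=2) -> (x=2, y=3) -> (x=2, y=4) -> (x=2, y=5) -> (x=3, y=5) -> (x=4, y=5) -> (x=5, y=5) -> (x=6, y=5)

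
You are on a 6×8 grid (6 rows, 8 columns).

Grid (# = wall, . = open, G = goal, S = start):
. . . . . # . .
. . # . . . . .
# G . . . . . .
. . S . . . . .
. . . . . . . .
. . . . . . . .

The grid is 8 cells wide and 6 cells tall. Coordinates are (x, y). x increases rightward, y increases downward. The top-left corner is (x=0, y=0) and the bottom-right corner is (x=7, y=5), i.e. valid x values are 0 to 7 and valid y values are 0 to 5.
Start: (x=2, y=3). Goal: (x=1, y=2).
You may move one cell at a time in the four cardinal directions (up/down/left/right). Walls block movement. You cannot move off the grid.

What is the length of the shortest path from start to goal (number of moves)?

BFS from (x=2, y=3) until reaching (x=1, y=2):
  Distance 0: (x=2, y=3)
  Distance 1: (x=2, y=2), (x=1, y=3), (x=3, y=3), (x=2, y=4)
  Distance 2: (x=1, y=2), (x=3, y=2), (x=0, y=3), (x=4, y=3), (x=1, y=4), (x=3, y=4), (x=2, y=5)  <- goal reached here
One shortest path (2 moves): (x=2, y=3) -> (x=1, y=3) -> (x=1, y=2)

Answer: Shortest path length: 2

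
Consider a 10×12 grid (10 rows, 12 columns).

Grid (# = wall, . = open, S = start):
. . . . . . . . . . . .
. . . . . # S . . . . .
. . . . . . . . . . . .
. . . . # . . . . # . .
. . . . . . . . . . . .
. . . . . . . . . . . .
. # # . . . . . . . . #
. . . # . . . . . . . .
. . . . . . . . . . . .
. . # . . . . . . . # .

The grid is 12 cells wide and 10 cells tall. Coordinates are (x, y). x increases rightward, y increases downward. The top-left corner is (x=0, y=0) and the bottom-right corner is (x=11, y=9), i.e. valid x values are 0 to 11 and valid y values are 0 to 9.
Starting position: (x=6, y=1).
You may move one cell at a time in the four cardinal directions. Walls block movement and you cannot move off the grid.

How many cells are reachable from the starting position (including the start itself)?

Answer: Reachable cells: 111

Derivation:
BFS flood-fill from (x=6, y=1):
  Distance 0: (x=6, y=1)
  Distance 1: (x=6, y=0), (x=7, y=1), (x=6, y=2)
  Distance 2: (x=5, y=0), (x=7, y=0), (x=8, y=1), (x=5, y=2), (x=7, y=2), (x=6, y=3)
  Distance 3: (x=4, y=0), (x=8, y=0), (x=9, y=1), (x=4, y=2), (x=8, y=2), (x=5, y=3), (x=7, y=3), (x=6, y=4)
  Distance 4: (x=3, y=0), (x=9, y=0), (x=4, y=1), (x=10, y=1), (x=3, y=2), (x=9, y=2), (x=8, y=3), (x=5, y=4), (x=7, y=4), (x=6, y=5)
  Distance 5: (x=2, y=0), (x=10, y=0), (x=3, y=1), (x=11, y=1), (x=2, y=2), (x=10, y=2), (x=3, y=3), (x=4, y=4), (x=8, y=4), (x=5, y=5), (x=7, y=5), (x=6, y=6)
  Distance 6: (x=1, y=0), (x=11, y=0), (x=2, y=1), (x=1, y=2), (x=11, y=2), (x=2, y=3), (x=10, y=3), (x=3, y=4), (x=9, y=4), (x=4, y=5), (x=8, y=5), (x=5, y=6), (x=7, y=6), (x=6, y=7)
  Distance 7: (x=0, y=0), (x=1, y=1), (x=0, y=2), (x=1, y=3), (x=11, y=3), (x=2, y=4), (x=10, y=4), (x=3, y=5), (x=9, y=5), (x=4, y=6), (x=8, y=6), (x=5, y=7), (x=7, y=7), (x=6, y=8)
  Distance 8: (x=0, y=1), (x=0, y=3), (x=1, y=4), (x=11, y=4), (x=2, y=5), (x=10, y=5), (x=3, y=6), (x=9, y=6), (x=4, y=7), (x=8, y=7), (x=5, y=8), (x=7, y=8), (x=6, y=9)
  Distance 9: (x=0, y=4), (x=1, y=5), (x=11, y=5), (x=10, y=6), (x=9, y=7), (x=4, y=8), (x=8, y=8), (x=5, y=9), (x=7, y=9)
  Distance 10: (x=0, y=5), (x=10, y=7), (x=3, y=8), (x=9, y=8), (x=4, y=9), (x=8, y=9)
  Distance 11: (x=0, y=6), (x=11, y=7), (x=2, y=8), (x=10, y=8), (x=3, y=9), (x=9, y=9)
  Distance 12: (x=0, y=7), (x=2, y=7), (x=1, y=8), (x=11, y=8)
  Distance 13: (x=1, y=7), (x=0, y=8), (x=1, y=9), (x=11, y=9)
  Distance 14: (x=0, y=9)
Total reachable: 111 (grid has 111 open cells total)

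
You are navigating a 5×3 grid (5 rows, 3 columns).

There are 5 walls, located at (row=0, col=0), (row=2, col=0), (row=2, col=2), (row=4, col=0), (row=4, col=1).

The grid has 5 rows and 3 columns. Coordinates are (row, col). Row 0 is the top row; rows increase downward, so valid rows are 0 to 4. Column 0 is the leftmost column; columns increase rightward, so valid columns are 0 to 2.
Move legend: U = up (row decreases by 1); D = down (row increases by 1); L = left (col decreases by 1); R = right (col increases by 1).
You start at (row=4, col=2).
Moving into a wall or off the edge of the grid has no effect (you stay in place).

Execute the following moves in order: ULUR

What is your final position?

Start: (row=4, col=2)
  U (up): (row=4, col=2) -> (row=3, col=2)
  L (left): (row=3, col=2) -> (row=3, col=1)
  U (up): (row=3, col=1) -> (row=2, col=1)
  R (right): blocked, stay at (row=2, col=1)
Final: (row=2, col=1)

Answer: Final position: (row=2, col=1)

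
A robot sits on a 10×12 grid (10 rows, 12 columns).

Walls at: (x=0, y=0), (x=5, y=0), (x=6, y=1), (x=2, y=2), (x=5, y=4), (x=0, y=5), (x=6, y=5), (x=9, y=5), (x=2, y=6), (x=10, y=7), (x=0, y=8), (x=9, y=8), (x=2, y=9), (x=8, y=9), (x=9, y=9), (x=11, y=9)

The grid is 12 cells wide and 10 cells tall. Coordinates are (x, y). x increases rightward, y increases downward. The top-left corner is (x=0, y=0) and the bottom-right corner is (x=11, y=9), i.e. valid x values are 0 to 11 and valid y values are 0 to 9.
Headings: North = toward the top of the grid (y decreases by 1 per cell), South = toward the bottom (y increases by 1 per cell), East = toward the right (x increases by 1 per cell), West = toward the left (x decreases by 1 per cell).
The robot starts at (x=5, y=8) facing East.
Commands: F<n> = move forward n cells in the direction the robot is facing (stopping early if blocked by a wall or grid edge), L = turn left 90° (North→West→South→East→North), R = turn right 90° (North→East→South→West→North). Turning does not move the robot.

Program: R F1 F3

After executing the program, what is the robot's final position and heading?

Start: (x=5, y=8), facing East
  R: turn right, now facing South
  F1: move forward 1, now at (x=5, y=9)
  F3: move forward 0/3 (blocked), now at (x=5, y=9)
Final: (x=5, y=9), facing South

Answer: Final position: (x=5, y=9), facing South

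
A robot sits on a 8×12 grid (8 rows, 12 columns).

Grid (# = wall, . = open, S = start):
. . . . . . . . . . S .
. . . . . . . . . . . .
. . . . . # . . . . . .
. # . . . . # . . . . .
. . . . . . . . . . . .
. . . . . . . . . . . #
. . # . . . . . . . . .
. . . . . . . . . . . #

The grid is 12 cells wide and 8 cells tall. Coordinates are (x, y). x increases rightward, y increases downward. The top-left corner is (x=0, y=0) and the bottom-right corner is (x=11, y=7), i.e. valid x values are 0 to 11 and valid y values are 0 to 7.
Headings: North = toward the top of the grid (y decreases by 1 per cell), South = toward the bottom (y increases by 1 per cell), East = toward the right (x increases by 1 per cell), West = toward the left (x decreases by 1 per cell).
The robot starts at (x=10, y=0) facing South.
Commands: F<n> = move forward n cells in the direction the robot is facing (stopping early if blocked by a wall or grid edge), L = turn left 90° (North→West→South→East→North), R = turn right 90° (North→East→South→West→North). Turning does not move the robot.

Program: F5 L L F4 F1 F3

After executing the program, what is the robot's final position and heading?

Start: (x=10, y=0), facing South
  F5: move forward 5, now at (x=10, y=5)
  L: turn left, now facing East
  L: turn left, now facing North
  F4: move forward 4, now at (x=10, y=1)
  F1: move forward 1, now at (x=10, y=0)
  F3: move forward 0/3 (blocked), now at (x=10, y=0)
Final: (x=10, y=0), facing North

Answer: Final position: (x=10, y=0), facing North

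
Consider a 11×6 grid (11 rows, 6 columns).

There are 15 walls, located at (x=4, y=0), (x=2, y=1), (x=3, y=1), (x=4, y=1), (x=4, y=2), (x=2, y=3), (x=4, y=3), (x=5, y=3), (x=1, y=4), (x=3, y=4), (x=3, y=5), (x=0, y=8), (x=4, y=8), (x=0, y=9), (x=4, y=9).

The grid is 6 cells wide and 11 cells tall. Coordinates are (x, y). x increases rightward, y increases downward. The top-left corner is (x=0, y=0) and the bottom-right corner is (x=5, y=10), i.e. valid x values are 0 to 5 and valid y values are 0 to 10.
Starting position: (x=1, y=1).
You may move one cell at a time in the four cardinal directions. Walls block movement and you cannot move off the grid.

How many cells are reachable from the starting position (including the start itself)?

Answer: Reachable cells: 48

Derivation:
BFS flood-fill from (x=1, y=1):
  Distance 0: (x=1, y=1)
  Distance 1: (x=1, y=0), (x=0, y=1), (x=1, y=2)
  Distance 2: (x=0, y=0), (x=2, y=0), (x=0, y=2), (x=2, y=2), (x=1, y=3)
  Distance 3: (x=3, y=0), (x=3, y=2), (x=0, y=3)
  Distance 4: (x=3, y=3), (x=0, y=4)
  Distance 5: (x=0, y=5)
  Distance 6: (x=1, y=5), (x=0, y=6)
  Distance 7: (x=2, y=5), (x=1, y=6), (x=0, y=7)
  Distance 8: (x=2, y=4), (x=2, y=6), (x=1, y=7)
  Distance 9: (x=3, y=6), (x=2, y=7), (x=1, y=8)
  Distance 10: (x=4, y=6), (x=3, y=7), (x=2, y=8), (x=1, y=9)
  Distance 11: (x=4, y=5), (x=5, y=6), (x=4, y=7), (x=3, y=8), (x=2, y=9), (x=1, y=10)
  Distance 12: (x=4, y=4), (x=5, y=5), (x=5, y=7), (x=3, y=9), (x=0, y=10), (x=2, y=10)
  Distance 13: (x=5, y=4), (x=5, y=8), (x=3, y=10)
  Distance 14: (x=5, y=9), (x=4, y=10)
  Distance 15: (x=5, y=10)
Total reachable: 48 (grid has 51 open cells total)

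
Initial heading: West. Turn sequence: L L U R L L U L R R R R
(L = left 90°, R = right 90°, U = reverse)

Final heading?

Answer: Final heading: West

Derivation:
Start: West
  L (left (90° counter-clockwise)) -> South
  L (left (90° counter-clockwise)) -> East
  U (U-turn (180°)) -> West
  R (right (90° clockwise)) -> North
  L (left (90° counter-clockwise)) -> West
  L (left (90° counter-clockwise)) -> South
  U (U-turn (180°)) -> North
  L (left (90° counter-clockwise)) -> West
  R (right (90° clockwise)) -> North
  R (right (90° clockwise)) -> East
  R (right (90° clockwise)) -> South
  R (right (90° clockwise)) -> West
Final: West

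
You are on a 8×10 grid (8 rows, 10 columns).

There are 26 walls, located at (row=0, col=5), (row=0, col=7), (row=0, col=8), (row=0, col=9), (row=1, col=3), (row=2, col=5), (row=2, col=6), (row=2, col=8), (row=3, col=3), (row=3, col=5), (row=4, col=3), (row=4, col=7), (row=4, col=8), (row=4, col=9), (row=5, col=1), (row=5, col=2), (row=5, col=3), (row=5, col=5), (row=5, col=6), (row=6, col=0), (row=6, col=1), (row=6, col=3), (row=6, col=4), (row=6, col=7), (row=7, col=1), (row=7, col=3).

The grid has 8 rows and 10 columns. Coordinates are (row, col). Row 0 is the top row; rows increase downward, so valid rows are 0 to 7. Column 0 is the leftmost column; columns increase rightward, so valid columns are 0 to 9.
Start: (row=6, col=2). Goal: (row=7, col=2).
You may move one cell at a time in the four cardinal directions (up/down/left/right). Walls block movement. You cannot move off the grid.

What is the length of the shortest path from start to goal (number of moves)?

Answer: Shortest path length: 1

Derivation:
BFS from (row=6, col=2) until reaching (row=7, col=2):
  Distance 0: (row=6, col=2)
  Distance 1: (row=7, col=2)  <- goal reached here
One shortest path (1 moves): (row=6, col=2) -> (row=7, col=2)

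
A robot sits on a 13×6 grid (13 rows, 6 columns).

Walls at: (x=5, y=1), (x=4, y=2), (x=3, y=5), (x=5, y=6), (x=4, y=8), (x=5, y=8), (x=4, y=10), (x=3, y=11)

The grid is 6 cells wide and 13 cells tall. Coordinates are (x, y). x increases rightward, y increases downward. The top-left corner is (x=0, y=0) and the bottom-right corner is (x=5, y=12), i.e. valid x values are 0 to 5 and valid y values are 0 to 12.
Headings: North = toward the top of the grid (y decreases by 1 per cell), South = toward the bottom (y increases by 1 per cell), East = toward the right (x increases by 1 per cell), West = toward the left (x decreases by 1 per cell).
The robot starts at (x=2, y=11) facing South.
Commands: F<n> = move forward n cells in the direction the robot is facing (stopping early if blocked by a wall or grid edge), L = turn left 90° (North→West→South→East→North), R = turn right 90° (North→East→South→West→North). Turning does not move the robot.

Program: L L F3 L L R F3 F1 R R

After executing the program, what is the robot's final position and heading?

Start: (x=2, y=11), facing South
  L: turn left, now facing East
  L: turn left, now facing North
  F3: move forward 3, now at (x=2, y=8)
  L: turn left, now facing West
  L: turn left, now facing South
  R: turn right, now facing West
  F3: move forward 2/3 (blocked), now at (x=0, y=8)
  F1: move forward 0/1 (blocked), now at (x=0, y=8)
  R: turn right, now facing North
  R: turn right, now facing East
Final: (x=0, y=8), facing East

Answer: Final position: (x=0, y=8), facing East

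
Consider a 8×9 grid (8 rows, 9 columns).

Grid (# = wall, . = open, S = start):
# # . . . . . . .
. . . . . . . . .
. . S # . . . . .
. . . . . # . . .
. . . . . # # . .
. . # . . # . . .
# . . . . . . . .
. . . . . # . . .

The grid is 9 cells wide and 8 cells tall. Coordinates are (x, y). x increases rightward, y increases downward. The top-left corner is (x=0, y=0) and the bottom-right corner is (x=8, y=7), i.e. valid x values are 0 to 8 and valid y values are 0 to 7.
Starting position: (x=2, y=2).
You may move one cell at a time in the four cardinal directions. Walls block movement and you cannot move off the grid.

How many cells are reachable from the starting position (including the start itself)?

Answer: Reachable cells: 62

Derivation:
BFS flood-fill from (x=2, y=2):
  Distance 0: (x=2, y=2)
  Distance 1: (x=2, y=1), (x=1, y=2), (x=2, y=3)
  Distance 2: (x=2, y=0), (x=1, y=1), (x=3, y=1), (x=0, y=2), (x=1, y=3), (x=3, y=3), (x=2, y=4)
  Distance 3: (x=3, y=0), (x=0, y=1), (x=4, y=1), (x=0, y=3), (x=4, y=3), (x=1, y=4), (x=3, y=4)
  Distance 4: (x=4, y=0), (x=5, y=1), (x=4, y=2), (x=0, y=4), (x=4, y=4), (x=1, y=5), (x=3, y=5)
  Distance 5: (x=5, y=0), (x=6, y=1), (x=5, y=2), (x=0, y=5), (x=4, y=5), (x=1, y=6), (x=3, y=6)
  Distance 6: (x=6, y=0), (x=7, y=1), (x=6, y=2), (x=2, y=6), (x=4, y=6), (x=1, y=7), (x=3, y=7)
  Distance 7: (x=7, y=0), (x=8, y=1), (x=7, y=2), (x=6, y=3), (x=5, y=6), (x=0, y=7), (x=2, y=7), (x=4, y=7)
  Distance 8: (x=8, y=0), (x=8, y=2), (x=7, y=3), (x=6, y=6)
  Distance 9: (x=8, y=3), (x=7, y=4), (x=6, y=5), (x=7, y=6), (x=6, y=7)
  Distance 10: (x=8, y=4), (x=7, y=5), (x=8, y=6), (x=7, y=7)
  Distance 11: (x=8, y=5), (x=8, y=7)
Total reachable: 62 (grid has 62 open cells total)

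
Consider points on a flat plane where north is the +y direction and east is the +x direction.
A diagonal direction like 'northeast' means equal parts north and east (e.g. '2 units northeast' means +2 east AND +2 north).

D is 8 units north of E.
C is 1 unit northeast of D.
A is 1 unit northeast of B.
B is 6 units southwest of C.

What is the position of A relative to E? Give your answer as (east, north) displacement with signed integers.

Place E at the origin (east=0, north=0).
  D is 8 units north of E: delta (east=+0, north=+8); D at (east=0, north=8).
  C is 1 unit northeast of D: delta (east=+1, north=+1); C at (east=1, north=9).
  B is 6 units southwest of C: delta (east=-6, north=-6); B at (east=-5, north=3).
  A is 1 unit northeast of B: delta (east=+1, north=+1); A at (east=-4, north=4).
Therefore A relative to E: (east=-4, north=4).

Answer: A is at (east=-4, north=4) relative to E.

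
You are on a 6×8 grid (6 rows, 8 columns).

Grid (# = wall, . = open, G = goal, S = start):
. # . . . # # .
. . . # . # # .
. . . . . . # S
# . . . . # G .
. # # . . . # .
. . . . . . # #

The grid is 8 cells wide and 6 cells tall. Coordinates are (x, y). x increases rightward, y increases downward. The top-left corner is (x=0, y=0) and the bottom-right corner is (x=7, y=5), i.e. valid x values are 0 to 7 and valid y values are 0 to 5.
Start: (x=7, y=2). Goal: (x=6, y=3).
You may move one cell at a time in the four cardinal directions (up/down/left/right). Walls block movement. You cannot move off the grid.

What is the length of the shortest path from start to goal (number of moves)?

BFS from (x=7, y=2) until reaching (x=6, y=3):
  Distance 0: (x=7, y=2)
  Distance 1: (x=7, y=1), (x=7, y=3)
  Distance 2: (x=7, y=0), (x=6, y=3), (x=7, y=4)  <- goal reached here
One shortest path (2 moves): (x=7, y=2) -> (x=7, y=3) -> (x=6, y=3)

Answer: Shortest path length: 2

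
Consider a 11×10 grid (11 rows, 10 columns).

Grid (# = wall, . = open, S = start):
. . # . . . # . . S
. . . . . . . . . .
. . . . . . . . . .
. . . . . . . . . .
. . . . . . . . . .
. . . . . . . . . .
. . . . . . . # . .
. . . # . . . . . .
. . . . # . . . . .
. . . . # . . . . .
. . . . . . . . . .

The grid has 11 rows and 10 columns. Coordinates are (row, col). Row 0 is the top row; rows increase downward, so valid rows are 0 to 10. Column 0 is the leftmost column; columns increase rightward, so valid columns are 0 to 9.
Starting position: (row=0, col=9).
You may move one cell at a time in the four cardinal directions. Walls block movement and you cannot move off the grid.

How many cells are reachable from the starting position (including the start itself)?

Answer: Reachable cells: 104

Derivation:
BFS flood-fill from (row=0, col=9):
  Distance 0: (row=0, col=9)
  Distance 1: (row=0, col=8), (row=1, col=9)
  Distance 2: (row=0, col=7), (row=1, col=8), (row=2, col=9)
  Distance 3: (row=1, col=7), (row=2, col=8), (row=3, col=9)
  Distance 4: (row=1, col=6), (row=2, col=7), (row=3, col=8), (row=4, col=9)
  Distance 5: (row=1, col=5), (row=2, col=6), (row=3, col=7), (row=4, col=8), (row=5, col=9)
  Distance 6: (row=0, col=5), (row=1, col=4), (row=2, col=5), (row=3, col=6), (row=4, col=7), (row=5, col=8), (row=6, col=9)
  Distance 7: (row=0, col=4), (row=1, col=3), (row=2, col=4), (row=3, col=5), (row=4, col=6), (row=5, col=7), (row=6, col=8), (row=7, col=9)
  Distance 8: (row=0, col=3), (row=1, col=2), (row=2, col=3), (row=3, col=4), (row=4, col=5), (row=5, col=6), (row=7, col=8), (row=8, col=9)
  Distance 9: (row=1, col=1), (row=2, col=2), (row=3, col=3), (row=4, col=4), (row=5, col=5), (row=6, col=6), (row=7, col=7), (row=8, col=8), (row=9, col=9)
  Distance 10: (row=0, col=1), (row=1, col=0), (row=2, col=1), (row=3, col=2), (row=4, col=3), (row=5, col=4), (row=6, col=5), (row=7, col=6), (row=8, col=7), (row=9, col=8), (row=10, col=9)
  Distance 11: (row=0, col=0), (row=2, col=0), (row=3, col=1), (row=4, col=2), (row=5, col=3), (row=6, col=4), (row=7, col=5), (row=8, col=6), (row=9, col=7), (row=10, col=8)
  Distance 12: (row=3, col=0), (row=4, col=1), (row=5, col=2), (row=6, col=3), (row=7, col=4), (row=8, col=5), (row=9, col=6), (row=10, col=7)
  Distance 13: (row=4, col=0), (row=5, col=1), (row=6, col=2), (row=9, col=5), (row=10, col=6)
  Distance 14: (row=5, col=0), (row=6, col=1), (row=7, col=2), (row=10, col=5)
  Distance 15: (row=6, col=0), (row=7, col=1), (row=8, col=2), (row=10, col=4)
  Distance 16: (row=7, col=0), (row=8, col=1), (row=8, col=3), (row=9, col=2), (row=10, col=3)
  Distance 17: (row=8, col=0), (row=9, col=1), (row=9, col=3), (row=10, col=2)
  Distance 18: (row=9, col=0), (row=10, col=1)
  Distance 19: (row=10, col=0)
Total reachable: 104 (grid has 104 open cells total)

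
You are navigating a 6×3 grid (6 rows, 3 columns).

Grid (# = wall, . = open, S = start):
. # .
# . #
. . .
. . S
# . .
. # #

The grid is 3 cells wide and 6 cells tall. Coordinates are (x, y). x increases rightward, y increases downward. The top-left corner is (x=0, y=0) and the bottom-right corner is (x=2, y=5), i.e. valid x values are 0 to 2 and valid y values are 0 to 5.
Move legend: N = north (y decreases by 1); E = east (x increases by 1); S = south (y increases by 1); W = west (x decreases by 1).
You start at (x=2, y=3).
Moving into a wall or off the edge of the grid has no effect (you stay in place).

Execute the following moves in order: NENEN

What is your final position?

Answer: Final position: (x=2, y=2)

Derivation:
Start: (x=2, y=3)
  N (north): (x=2, y=3) -> (x=2, y=2)
  E (east): blocked, stay at (x=2, y=2)
  N (north): blocked, stay at (x=2, y=2)
  E (east): blocked, stay at (x=2, y=2)
  N (north): blocked, stay at (x=2, y=2)
Final: (x=2, y=2)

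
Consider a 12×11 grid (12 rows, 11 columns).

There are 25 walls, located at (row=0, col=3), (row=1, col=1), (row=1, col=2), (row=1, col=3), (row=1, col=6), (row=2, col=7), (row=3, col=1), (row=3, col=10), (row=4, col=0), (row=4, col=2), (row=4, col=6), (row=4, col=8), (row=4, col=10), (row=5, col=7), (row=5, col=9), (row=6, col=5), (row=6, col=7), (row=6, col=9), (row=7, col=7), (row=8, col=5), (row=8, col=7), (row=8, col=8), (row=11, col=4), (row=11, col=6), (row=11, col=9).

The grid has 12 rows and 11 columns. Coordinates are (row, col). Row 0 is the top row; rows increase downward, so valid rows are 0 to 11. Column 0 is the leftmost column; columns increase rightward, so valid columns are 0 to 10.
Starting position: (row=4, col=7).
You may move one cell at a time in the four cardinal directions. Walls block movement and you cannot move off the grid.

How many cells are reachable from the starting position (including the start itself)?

BFS flood-fill from (row=4, col=7):
  Distance 0: (row=4, col=7)
  Distance 1: (row=3, col=7)
  Distance 2: (row=3, col=6), (row=3, col=8)
  Distance 3: (row=2, col=6), (row=2, col=8), (row=3, col=5), (row=3, col=9)
  Distance 4: (row=1, col=8), (row=2, col=5), (row=2, col=9), (row=3, col=4), (row=4, col=5), (row=4, col=9)
  Distance 5: (row=0, col=8), (row=1, col=5), (row=1, col=7), (row=1, col=9), (row=2, col=4), (row=2, col=10), (row=3, col=3), (row=4, col=4), (row=5, col=5)
  Distance 6: (row=0, col=5), (row=0, col=7), (row=0, col=9), (row=1, col=4), (row=1, col=10), (row=2, col=3), (row=3, col=2), (row=4, col=3), (row=5, col=4), (row=5, col=6)
  Distance 7: (row=0, col=4), (row=0, col=6), (row=0, col=10), (row=2, col=2), (row=5, col=3), (row=6, col=4), (row=6, col=6)
  Distance 8: (row=2, col=1), (row=5, col=2), (row=6, col=3), (row=7, col=4), (row=7, col=6)
  Distance 9: (row=2, col=0), (row=5, col=1), (row=6, col=2), (row=7, col=3), (row=7, col=5), (row=8, col=4), (row=8, col=6)
  Distance 10: (row=1, col=0), (row=3, col=0), (row=4, col=1), (row=5, col=0), (row=6, col=1), (row=7, col=2), (row=8, col=3), (row=9, col=4), (row=9, col=6)
  Distance 11: (row=0, col=0), (row=6, col=0), (row=7, col=1), (row=8, col=2), (row=9, col=3), (row=9, col=5), (row=9, col=7), (row=10, col=4), (row=10, col=6)
  Distance 12: (row=0, col=1), (row=7, col=0), (row=8, col=1), (row=9, col=2), (row=9, col=8), (row=10, col=3), (row=10, col=5), (row=10, col=7)
  Distance 13: (row=0, col=2), (row=8, col=0), (row=9, col=1), (row=9, col=9), (row=10, col=2), (row=10, col=8), (row=11, col=3), (row=11, col=5), (row=11, col=7)
  Distance 14: (row=8, col=9), (row=9, col=0), (row=9, col=10), (row=10, col=1), (row=10, col=9), (row=11, col=2), (row=11, col=8)
  Distance 15: (row=7, col=9), (row=8, col=10), (row=10, col=0), (row=10, col=10), (row=11, col=1)
  Distance 16: (row=7, col=8), (row=7, col=10), (row=11, col=0), (row=11, col=10)
  Distance 17: (row=6, col=8), (row=6, col=10)
  Distance 18: (row=5, col=8), (row=5, col=10)
Total reachable: 107 (grid has 107 open cells total)

Answer: Reachable cells: 107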